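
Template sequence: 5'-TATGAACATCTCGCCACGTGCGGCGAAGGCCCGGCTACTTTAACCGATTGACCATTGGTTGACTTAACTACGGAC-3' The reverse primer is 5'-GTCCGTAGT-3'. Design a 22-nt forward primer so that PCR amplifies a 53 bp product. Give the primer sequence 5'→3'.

5'-GCGAAGGCCCGGCTACTTTAAC-3'

The reverse primer's reverse complement ACTACGGAC matches the template at positions 67–75, so the product ends at position 75.
A 53 bp product then starts at position 75 − 53 + 1 = 23.
The forward primer is identical to the top strand there: GCGAAGGCCCGGCTACTTTAAC.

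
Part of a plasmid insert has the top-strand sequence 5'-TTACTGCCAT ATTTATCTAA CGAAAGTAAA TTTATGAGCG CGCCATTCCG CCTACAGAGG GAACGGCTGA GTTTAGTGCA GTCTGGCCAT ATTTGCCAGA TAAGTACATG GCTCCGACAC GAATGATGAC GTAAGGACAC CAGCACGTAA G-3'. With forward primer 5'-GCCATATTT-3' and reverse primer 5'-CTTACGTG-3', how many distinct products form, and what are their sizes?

The forward primer GCCATATTT matches the top strand at positions 6–14, 86–94.
The reverse primer's reverse complement is CACGTAAG, matching at positions 144–151.
Each forward site pairs with the reverse site to give a product ending at position 151: sizes 146, 66 bp.

Two products: 146 bp, 66 bp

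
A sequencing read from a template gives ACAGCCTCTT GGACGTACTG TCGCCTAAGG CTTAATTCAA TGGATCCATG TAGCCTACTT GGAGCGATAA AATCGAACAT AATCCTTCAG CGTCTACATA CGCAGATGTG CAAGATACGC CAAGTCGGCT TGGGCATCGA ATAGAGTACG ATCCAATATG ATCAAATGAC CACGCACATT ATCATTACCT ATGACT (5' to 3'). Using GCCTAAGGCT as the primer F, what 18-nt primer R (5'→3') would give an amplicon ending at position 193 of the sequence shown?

The forward primer binds at positions 23–32; the product's 3' end on the top strand is position 193.
The reverse primer anneals to the top strand over positions 176–193, i.e. to ACATTATCATTACCTATG.
Its sequence written 5'→3' is the reverse complement: CATAGGTAATGATAATGT.

5'-CATAGGTAATGATAATGT-3'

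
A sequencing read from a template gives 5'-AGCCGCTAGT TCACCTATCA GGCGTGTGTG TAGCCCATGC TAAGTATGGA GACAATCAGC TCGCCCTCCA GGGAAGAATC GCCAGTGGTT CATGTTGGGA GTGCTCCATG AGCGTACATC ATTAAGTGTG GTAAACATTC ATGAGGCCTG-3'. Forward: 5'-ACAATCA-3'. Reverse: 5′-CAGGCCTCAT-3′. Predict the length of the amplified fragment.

99 bp

The forward primer matches the template at positions 52–58.
Reverse complement of the reverse primer: ATGAGGCCTG. This occurs on the top strand at positions 141–150.
Amplicon spans positions 52–150: 99 bp.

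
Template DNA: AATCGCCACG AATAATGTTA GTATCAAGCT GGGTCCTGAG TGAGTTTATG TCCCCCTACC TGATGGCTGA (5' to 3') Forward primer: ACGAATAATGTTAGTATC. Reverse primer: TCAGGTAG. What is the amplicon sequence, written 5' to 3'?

Scanning the template, ACGAATAATGTTAGTATC occurs at positions 8–25; this primer anneals to the bottom strand there with its 3' end pointing downstream.
Taking the reverse complement of TCAGGTAG gives CTACCTGA, found at positions 56–63 on the template; the primer anneals here to the top strand with its 3' end pointing upstream.
The product is the template from position 8 through 63 (56 bp).

5'-ACGAATAATGTTAGTATCAAGCTGGGTCCTGAGTGAGTTTATGTCCCCCTACCTGA-3'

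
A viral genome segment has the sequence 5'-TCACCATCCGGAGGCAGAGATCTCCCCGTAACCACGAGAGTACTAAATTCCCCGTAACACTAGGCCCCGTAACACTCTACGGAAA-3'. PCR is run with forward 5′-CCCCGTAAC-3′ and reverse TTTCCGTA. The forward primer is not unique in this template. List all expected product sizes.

62 bp, 36 bp, 21 bp

The forward primer CCCCGTAAC matches the top strand at positions 24–32, 50–58, 65–73.
The reverse primer's reverse complement is TACGGAAA, matching at positions 78–85.
Each forward site pairs with the reverse site to give a product ending at position 85: sizes 62, 36, 21 bp.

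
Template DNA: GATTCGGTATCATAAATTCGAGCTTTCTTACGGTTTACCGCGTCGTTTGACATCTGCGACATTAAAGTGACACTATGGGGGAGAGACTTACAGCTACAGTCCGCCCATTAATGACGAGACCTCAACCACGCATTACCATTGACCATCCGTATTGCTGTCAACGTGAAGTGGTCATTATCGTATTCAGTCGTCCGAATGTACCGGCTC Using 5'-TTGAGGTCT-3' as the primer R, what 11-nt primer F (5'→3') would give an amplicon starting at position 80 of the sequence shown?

The reverse primer's reverse complement AGACCTCAA matches the template at positions 117–125; the product starts at position 80.
The forward primer is identical to the top strand over positions 80–90: GGAGAGACTTA.

5'-GGAGAGACTTA-3'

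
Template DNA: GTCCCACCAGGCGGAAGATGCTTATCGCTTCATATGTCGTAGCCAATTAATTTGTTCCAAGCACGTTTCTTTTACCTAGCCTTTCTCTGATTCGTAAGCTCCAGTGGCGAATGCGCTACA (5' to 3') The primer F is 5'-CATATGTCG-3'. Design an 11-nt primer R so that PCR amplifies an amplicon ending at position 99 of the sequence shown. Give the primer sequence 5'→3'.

The forward primer binds at positions 31–39; the product's 3' end on the top strand is position 99.
The reverse primer anneals to the top strand over positions 89–99, i.e. to GATTCGTAAGC.
Its sequence written 5'→3' is the reverse complement: GCTTACGAATC.

5'-GCTTACGAATC-3'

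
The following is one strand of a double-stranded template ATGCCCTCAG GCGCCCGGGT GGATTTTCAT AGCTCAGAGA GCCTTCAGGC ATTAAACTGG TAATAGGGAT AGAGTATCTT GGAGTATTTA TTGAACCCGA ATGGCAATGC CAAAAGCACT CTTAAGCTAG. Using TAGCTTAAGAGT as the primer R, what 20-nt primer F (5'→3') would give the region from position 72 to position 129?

The reverse primer's reverse complement ACTCTTAAGCTA matches the template at positions 118–129; the product starts at position 72.
The forward primer is identical to the top strand over positions 72–91: GAGTATCTTGGAGTATTTAT.

5'-GAGTATCTTGGAGTATTTAT-3'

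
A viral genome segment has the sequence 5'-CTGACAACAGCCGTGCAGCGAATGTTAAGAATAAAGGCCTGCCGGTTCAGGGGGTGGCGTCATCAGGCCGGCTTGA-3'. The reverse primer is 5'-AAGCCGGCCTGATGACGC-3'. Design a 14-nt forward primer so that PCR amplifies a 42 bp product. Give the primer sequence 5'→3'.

The reverse primer's reverse complement GCGTCATCAGGCCGGCTT matches the template at positions 57–74, so the product ends at position 74.
A 42 bp product then starts at position 74 − 42 + 1 = 33.
The forward primer is identical to the top strand there: AAAGGCCTGCCGGT.

5'-AAAGGCCTGCCGGT-3'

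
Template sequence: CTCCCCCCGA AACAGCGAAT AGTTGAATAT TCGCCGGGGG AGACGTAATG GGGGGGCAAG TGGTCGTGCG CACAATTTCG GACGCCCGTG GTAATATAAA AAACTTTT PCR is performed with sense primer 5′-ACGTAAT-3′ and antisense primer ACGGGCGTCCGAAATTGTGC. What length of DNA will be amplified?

Forward primer ACGTAAT is found on the top strand at positions 43–49.
Taking the reverse complement of ACGGGCGTCCGAAATTGTGC gives GCACAATTTCGGACGCCCGT, found at positions 70–89 on the template; the primer anneals here to the top strand with its 3' end pointing upstream.
The product runs from position 43 to position 89, so its length is 89 − 43 + 1 = 47 bp.

47 bp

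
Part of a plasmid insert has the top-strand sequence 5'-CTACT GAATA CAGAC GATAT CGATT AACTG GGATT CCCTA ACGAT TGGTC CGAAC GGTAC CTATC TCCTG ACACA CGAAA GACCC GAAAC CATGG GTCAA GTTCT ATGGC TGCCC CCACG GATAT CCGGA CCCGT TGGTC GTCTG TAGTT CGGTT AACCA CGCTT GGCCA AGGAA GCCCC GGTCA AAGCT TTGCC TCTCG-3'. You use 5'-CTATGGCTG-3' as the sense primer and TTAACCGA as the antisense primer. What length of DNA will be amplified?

54 bp

The forward primer matches the template at positions 104–112.
Taking the reverse complement of TTAACCGA gives TCGGTTAA, found at positions 150–157 on the template; the primer anneals here to the top strand with its 3' end pointing upstream.
Amplicon spans positions 104–157: 54 bp.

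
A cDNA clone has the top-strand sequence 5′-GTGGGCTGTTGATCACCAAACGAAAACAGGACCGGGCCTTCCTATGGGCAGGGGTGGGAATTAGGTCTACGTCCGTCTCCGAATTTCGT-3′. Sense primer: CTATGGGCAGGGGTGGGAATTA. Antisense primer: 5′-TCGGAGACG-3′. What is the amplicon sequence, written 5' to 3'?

5'-CTATGGGCAGGGGTGGGAATTAGGTCTACGTCCGTCTCCGA-3'

The forward primer matches the template at positions 42–63.
The reverse primer's reverse complement is CGTCTCCGA, which matches the template at positions 74–82.
The product is the template from position 42 through 82 (41 bp).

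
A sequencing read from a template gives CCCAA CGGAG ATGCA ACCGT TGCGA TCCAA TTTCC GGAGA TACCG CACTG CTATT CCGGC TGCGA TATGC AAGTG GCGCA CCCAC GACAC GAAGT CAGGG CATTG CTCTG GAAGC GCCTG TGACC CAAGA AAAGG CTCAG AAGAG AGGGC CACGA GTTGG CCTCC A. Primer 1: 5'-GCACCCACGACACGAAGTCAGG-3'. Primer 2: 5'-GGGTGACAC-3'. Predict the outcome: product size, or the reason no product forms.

Primer 2 (GGGTGACAC) does not match the top strand, and its reverse complement GTGTCACCC does not match either.
With no annealing site for primer 2, no amplification occurs.

No product — primer 2 has no binding site in the template.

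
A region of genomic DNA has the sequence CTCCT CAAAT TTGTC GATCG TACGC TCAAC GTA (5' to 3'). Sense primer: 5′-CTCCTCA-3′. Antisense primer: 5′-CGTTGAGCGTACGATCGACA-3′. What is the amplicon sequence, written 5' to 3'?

Forward primer CTCCTCA is found on the top strand at positions 1–7.
Taking the reverse complement of CGTTGAGCGTACGATCGACA gives TGTCGATCGTACGCTCAACG, found at positions 12–31 on the template; the primer anneals here to the top strand with its 3' end pointing upstream.
The product is the template from position 1 through 31 (31 bp).

5'-CTCCTCAAATTTGTCGATCGTACGCTCAACG-3'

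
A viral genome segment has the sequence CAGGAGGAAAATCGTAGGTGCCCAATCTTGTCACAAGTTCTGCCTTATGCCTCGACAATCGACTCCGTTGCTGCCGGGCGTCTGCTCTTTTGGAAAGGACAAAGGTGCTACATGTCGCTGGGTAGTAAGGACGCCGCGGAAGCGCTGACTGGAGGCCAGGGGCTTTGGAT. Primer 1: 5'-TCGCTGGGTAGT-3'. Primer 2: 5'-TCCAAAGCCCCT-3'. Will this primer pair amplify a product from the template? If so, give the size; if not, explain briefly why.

Yes — a 55 bp product.

Primer 1 (TCGCTGGGTAGT) matches the top strand at positions 115–126; it acts as a forward primer.
Primer 2's reverse complement is AGGGGCTTTGGA, matching the top strand at positions 158–169; it acts as a reverse primer.
The 3' ends face each other across positions 115–169, giving a 55 bp product.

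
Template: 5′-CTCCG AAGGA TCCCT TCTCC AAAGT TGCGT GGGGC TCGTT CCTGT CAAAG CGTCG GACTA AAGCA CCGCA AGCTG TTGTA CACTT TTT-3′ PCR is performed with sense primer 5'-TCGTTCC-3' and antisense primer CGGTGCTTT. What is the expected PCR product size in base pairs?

Forward primer TCGTTCC is found on the top strand at positions 36–42.
The reverse primer's reverse complement is AAAGCACCG, which matches the template at positions 60–68.
Amplicon spans positions 36–68: 33 bp.

33 bp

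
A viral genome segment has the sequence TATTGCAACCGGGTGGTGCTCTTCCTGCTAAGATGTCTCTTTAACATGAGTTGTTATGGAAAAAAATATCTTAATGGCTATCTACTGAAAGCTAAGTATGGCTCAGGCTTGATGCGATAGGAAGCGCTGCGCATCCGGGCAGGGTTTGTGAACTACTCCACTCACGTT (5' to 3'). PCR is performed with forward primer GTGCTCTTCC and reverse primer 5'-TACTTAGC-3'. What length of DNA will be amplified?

Forward primer GTGCTCTTCC is found on the top strand at positions 16–25.
The reverse primer's reverse complement is GCTAAGTA, which matches the template at positions 91–98.
The product runs from position 16 to position 98, so its length is 98 − 16 + 1 = 83 bp.

83 bp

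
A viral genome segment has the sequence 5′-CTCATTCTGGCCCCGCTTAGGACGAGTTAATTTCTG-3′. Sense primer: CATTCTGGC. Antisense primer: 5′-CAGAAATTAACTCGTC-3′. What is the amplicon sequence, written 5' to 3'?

Scanning the template, CATTCTGGC occurs at positions 3–11; this primer anneals to the bottom strand there with its 3' end pointing downstream.
Reverse complement of the reverse primer: GACGAGTTAATTTCTG. This occurs on the top strand at positions 21–36.
The product is the template from position 3 through 36 (34 bp).

5'-CATTCTGGCCCCGCTTAGGACGAGTTAATTTCTG-3'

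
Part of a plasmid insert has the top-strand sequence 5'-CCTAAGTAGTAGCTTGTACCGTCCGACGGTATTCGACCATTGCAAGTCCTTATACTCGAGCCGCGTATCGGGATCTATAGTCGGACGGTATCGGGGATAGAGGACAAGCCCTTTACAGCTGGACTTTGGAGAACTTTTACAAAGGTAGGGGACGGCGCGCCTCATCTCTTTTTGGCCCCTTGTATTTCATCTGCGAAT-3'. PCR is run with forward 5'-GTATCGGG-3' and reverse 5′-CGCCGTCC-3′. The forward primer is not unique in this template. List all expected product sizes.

93 bp, 70 bp

The forward primer GTATCGGG matches the top strand at positions 65–72, 88–95.
The reverse primer's reverse complement is GGACGGCG, matching at positions 150–157.
Each forward site pairs with the reverse site to give a product ending at position 157: sizes 93, 70 bp.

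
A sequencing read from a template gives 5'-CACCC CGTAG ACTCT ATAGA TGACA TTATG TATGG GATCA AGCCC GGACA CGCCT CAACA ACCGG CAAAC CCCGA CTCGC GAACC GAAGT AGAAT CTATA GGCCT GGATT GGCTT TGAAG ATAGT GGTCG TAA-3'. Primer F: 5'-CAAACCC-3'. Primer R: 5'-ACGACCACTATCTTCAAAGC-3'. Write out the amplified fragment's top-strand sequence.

5'-CAAACCCCGACTCGCGAACCGAAGTAGAATCTATAGGCCTGGATTGGCTTTGAAGATAGTGGTCGT-3'

Forward primer CAAACCC is found on the top strand at positions 66–72.
The reverse primer's reverse complement is GCTTTGAAGATAGTGGTCGT, which matches the template at positions 112–131.
The product is the template from position 66 through 131 (66 bp).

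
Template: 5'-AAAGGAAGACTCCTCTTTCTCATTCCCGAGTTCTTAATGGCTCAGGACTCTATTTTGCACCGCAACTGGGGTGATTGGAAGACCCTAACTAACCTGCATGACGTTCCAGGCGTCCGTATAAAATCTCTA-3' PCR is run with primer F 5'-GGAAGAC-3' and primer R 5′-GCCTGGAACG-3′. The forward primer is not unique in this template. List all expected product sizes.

108 bp, 35 bp

The forward primer GGAAGAC matches the top strand at positions 4–10, 77–83.
The reverse primer's reverse complement is CGTTCCAGGC, matching at positions 102–111.
Each forward site pairs with the reverse site to give a product ending at position 111: sizes 108, 35 bp.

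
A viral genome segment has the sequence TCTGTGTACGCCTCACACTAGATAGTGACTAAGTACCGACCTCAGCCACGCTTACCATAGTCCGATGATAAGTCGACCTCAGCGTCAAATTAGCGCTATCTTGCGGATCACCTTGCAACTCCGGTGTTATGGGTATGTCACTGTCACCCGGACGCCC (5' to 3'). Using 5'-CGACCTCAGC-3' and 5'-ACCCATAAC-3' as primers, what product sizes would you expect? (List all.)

The forward primer CGACCTCAGC matches the top strand at positions 37–46, 74–83.
The reverse primer's reverse complement is GTTATGGGT, matching at positions 126–134.
Each forward site pairs with the reverse site to give a product ending at position 134: sizes 98, 61 bp.

98 bp, 61 bp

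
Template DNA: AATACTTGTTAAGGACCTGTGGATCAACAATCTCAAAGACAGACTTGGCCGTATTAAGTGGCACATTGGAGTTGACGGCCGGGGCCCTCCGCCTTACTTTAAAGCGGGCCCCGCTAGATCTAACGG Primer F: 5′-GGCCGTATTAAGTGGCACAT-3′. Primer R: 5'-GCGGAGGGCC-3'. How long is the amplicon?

46 bp

Forward primer GGCCGTATTAAGTGGCACAT is found on the top strand at positions 47–66.
Reverse complement of the reverse primer: GGCCCTCCGC. This occurs on the top strand at positions 83–92.
The product runs from position 47 to position 92, so its length is 92 − 47 + 1 = 46 bp.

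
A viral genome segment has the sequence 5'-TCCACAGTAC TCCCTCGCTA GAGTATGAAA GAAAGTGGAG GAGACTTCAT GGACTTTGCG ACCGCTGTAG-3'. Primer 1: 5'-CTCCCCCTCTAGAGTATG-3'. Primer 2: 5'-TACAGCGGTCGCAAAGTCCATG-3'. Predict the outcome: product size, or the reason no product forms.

No product — primer 1 has no binding site in the template.

Primer 1 (CTCCCCCTCTAGAGTATG) does not match the top strand, and its reverse complement CATACTCTAGAGGGGGAG does not match either.
With no annealing site for primer 1, no amplification occurs.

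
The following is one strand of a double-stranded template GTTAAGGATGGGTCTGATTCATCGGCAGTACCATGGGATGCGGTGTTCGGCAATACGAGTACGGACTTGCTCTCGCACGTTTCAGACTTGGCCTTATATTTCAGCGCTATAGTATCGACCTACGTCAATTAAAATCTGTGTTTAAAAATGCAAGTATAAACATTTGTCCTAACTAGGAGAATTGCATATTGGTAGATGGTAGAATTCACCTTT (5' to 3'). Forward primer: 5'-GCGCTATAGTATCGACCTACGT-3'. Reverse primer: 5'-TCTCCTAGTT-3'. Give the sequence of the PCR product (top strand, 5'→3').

5'-GCGCTATAGTATCGACCTACGTCAATTAAAATCTGTGTTTAAAAATGCAAGTATAAACATTTGTCCTAACTAGGAGA-3'

Scanning the template, GCGCTATAGTATCGACCTACGT occurs at positions 104–125; this primer anneals to the bottom strand there with its 3' end pointing downstream.
The reverse primer's reverse complement is AACTAGGAGA, which matches the template at positions 171–180.
The product is the template from position 104 through 180 (77 bp).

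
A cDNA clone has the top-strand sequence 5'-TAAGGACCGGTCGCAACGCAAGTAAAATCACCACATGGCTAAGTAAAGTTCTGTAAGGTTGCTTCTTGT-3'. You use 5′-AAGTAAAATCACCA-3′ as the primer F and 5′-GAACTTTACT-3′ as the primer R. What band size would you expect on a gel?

32 bp

Scanning the template, AAGTAAAATCACCA occurs at positions 20–33; this primer anneals to the bottom strand there with its 3' end pointing downstream.
Reverse complement of the reverse primer: AGTAAAGTTC. This occurs on the top strand at positions 42–51.
The product runs from position 20 to position 51, so its length is 51 − 20 + 1 = 32 bp.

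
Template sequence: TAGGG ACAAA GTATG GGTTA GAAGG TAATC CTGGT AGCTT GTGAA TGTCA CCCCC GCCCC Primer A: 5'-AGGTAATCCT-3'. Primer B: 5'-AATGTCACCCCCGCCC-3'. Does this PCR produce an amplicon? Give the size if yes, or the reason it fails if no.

No product — both primers anneal to the same strand and extend in the same direction.

Primer A (AGGTAATCCT) matches the top strand at positions 23–32 (3' end points downstream).
Primer B (AATGTCACCCCCGCCC) also matches the top strand directly, at positions 44–59 — its reverse complement GGGCGGGGGTGACATT is not present.
Both primers anneal to the bottom strand with 3' ends pointing the same way, so neither can prime synthesis back toward the other.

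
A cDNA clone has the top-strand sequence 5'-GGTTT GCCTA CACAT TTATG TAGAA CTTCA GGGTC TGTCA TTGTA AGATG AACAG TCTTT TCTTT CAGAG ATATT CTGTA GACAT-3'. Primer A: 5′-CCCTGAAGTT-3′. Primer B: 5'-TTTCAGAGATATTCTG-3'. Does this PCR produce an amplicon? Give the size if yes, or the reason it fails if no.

Primer A (CCCTGAAGTT) has reverse complement AACTTCAGGG, which matches the top strand at positions 24–33; primer A anneals to the top strand there with its 3' end pointing upstream toward position 24.
Primer B (TTTCAGAGATATTCTG) matches the top strand directly at positions 63–78; it anneals to the bottom strand with its 3' end pointing downstream toward position 78.
The 3' ends diverge (primer A extends toward position 1, primer B toward position 85), so the primers never converge on a shared product.

No product — the primers' 3' ends point away from each other.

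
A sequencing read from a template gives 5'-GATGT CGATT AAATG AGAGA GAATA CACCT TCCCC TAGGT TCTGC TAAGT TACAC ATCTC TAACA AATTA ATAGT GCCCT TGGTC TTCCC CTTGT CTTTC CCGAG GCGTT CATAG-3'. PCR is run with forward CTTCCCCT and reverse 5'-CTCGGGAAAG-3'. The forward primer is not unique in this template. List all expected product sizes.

77 bp, 21 bp

The forward primer CTTCCCCT matches the top strand at positions 29–36, 85–92.
The reverse primer's reverse complement is CTTTCCCGAG, matching at positions 96–105.
Each forward site pairs with the reverse site to give a product ending at position 105: sizes 77, 21 bp.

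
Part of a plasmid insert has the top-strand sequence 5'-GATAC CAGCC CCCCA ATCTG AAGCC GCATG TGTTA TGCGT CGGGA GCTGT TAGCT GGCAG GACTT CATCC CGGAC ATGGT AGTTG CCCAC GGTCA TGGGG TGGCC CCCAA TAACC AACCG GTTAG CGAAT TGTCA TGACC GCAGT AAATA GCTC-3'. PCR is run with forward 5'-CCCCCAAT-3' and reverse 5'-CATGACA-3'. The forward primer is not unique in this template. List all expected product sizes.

The forward primer CCCCCAAT matches the top strand at positions 10–17, 104–111.
The reverse primer's reverse complement is TGTCATG, matching at positions 131–137.
Each forward site pairs with the reverse site to give a product ending at position 137: sizes 128, 34 bp.

128 bp, 34 bp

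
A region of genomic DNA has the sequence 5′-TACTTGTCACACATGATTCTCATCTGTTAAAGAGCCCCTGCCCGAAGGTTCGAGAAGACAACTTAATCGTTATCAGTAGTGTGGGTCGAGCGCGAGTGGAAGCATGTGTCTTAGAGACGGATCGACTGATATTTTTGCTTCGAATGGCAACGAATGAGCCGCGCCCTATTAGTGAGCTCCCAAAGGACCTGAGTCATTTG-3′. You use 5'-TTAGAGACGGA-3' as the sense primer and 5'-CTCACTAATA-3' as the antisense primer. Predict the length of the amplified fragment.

Scanning the template, TTAGAGACGGA occurs at positions 111–121; this primer anneals to the bottom strand there with its 3' end pointing downstream.
Taking the reverse complement of CTCACTAATA gives TATTAGTGAG, found at positions 167–176 on the template; the primer anneals here to the top strand with its 3' end pointing upstream.
The product runs from position 111 to position 176, so its length is 176 − 111 + 1 = 66 bp.

66 bp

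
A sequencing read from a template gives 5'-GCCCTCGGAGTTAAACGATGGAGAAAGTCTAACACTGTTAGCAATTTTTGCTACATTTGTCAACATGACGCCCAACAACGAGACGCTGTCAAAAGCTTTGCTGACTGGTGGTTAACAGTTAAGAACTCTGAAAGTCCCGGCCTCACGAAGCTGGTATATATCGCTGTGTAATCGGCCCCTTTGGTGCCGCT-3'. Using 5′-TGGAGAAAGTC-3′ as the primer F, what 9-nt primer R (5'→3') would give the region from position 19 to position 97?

5'-AGCTTTTGA-3'

The product's 3' end on the top strand is position 97.
The reverse primer anneals to the top strand over positions 89–97, i.e. to TCAAAAGCT.
Its sequence written 5'→3' is the reverse complement: AGCTTTTGA.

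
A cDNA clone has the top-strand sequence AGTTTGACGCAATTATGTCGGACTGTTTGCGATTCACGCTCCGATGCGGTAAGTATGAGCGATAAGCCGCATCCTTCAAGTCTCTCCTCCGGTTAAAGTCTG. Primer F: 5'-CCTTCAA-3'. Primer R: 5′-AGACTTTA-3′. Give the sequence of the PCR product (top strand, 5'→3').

5'-CCTTCAAGTCTCTCCTCCGGTTAAAGTCT-3'

Scanning the template, CCTTCAA occurs at positions 73–79; this primer anneals to the bottom strand there with its 3' end pointing downstream.
Taking the reverse complement of AGACTTTA gives TAAAGTCT, found at positions 94–101 on the template; the primer anneals here to the top strand with its 3' end pointing upstream.
The product is the template from position 73 through 101 (29 bp).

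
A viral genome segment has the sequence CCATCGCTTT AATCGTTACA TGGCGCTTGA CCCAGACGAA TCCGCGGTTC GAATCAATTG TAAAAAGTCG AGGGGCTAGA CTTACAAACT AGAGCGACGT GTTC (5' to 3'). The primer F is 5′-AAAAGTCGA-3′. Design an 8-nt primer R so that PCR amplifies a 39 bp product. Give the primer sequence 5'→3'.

5'-CACGTCGC-3'

The forward primer binds at positions 63–71, so a 39 bp product ends at position 63 + 39 − 1 = 101.
The reverse primer anneals to the top strand over positions 94–101, i.e. to GCGACGTG.
Its sequence written 5'→3' is the reverse complement: CACGTCGC.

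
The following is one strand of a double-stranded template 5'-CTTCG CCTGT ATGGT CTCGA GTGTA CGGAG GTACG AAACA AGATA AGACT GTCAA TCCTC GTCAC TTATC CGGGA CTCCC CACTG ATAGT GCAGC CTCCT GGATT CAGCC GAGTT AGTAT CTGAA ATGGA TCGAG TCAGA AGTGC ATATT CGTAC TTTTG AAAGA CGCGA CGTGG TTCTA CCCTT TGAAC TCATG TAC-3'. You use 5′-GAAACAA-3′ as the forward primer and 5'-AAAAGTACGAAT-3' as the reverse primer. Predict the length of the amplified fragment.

125 bp

Scanning the template, GAAACAA occurs at positions 35–41; this primer anneals to the bottom strand there with its 3' end pointing downstream.
Reverse complement of the reverse primer: ATTCGTACTTTT. This occurs on the top strand at positions 148–159.
The product runs from position 35 to position 159, so its length is 159 − 35 + 1 = 125 bp.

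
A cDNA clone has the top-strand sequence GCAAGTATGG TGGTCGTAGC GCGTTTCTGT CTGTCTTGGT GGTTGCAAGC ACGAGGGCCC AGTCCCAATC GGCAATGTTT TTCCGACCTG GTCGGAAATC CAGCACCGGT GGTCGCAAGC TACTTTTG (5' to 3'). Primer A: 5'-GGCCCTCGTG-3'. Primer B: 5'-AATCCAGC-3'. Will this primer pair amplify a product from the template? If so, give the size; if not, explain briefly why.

Primer A (GGCCCTCGTG) has reverse complement CACGAGGGCC, which matches the top strand at positions 50–59; primer A anneals to the top strand there with its 3' end pointing upstream toward position 50.
Primer B (AATCCAGC) matches the top strand directly at positions 97–104; it anneals to the bottom strand with its 3' end pointing downstream toward position 104.
The 3' ends diverge (primer A extends toward position 1, primer B toward position 128), so the primers never converge on a shared product.

No product — the primers' 3' ends point away from each other.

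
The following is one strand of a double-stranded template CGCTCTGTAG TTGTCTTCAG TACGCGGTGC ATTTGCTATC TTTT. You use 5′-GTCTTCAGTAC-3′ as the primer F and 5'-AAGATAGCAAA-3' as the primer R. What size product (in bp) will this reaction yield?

30 bp

Forward primer GTCTTCAGTAC is found on the top strand at positions 13–23.
Reverse complement of the reverse primer: TTTGCTATCTT. This occurs on the top strand at positions 32–42.
The product runs from position 13 to position 42, so its length is 42 − 13 + 1 = 30 bp.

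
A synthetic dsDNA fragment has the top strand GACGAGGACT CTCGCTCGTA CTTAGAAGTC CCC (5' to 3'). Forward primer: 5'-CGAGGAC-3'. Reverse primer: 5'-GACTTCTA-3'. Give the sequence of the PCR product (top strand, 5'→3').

5'-CGAGGACTCTCGCTCGTACTTAGAAGTC-3'

Forward primer CGAGGAC is found on the top strand at positions 3–9.
Reverse complement of the reverse primer: TAGAAGTC. This occurs on the top strand at positions 23–30.
The product is the template from position 3 through 30 (28 bp).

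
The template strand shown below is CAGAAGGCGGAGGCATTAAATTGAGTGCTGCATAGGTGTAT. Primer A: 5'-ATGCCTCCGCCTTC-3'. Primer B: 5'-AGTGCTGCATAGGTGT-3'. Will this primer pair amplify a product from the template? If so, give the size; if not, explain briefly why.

No product — the primers' 3' ends point away from each other.

Primer A (ATGCCTCCGCCTTC) has reverse complement GAAGGCGGAGGCAT, which matches the top strand at positions 3–16; primer A anneals to the top strand there with its 3' end pointing upstream toward position 3.
Primer B (AGTGCTGCATAGGTGT) matches the top strand directly at positions 24–39; it anneals to the bottom strand with its 3' end pointing downstream toward position 39.
The 3' ends diverge (primer A extends toward position 1, primer B toward position 41), so the primers never converge on a shared product.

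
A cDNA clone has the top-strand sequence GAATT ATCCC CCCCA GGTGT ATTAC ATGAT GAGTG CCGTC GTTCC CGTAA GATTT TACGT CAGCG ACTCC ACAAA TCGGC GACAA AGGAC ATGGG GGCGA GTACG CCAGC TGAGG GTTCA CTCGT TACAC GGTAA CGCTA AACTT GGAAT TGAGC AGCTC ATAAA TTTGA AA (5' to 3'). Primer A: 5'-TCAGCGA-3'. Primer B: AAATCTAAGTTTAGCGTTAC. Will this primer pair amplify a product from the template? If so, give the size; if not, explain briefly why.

No product — primer B has no binding site in the template.

Primer B (AAATCTAAGTTTAGCGTTAC) does not match the top strand, and its reverse complement GTAACGCTAAACTTAGATTT does not match either.
With no annealing site for primer B, no amplification occurs.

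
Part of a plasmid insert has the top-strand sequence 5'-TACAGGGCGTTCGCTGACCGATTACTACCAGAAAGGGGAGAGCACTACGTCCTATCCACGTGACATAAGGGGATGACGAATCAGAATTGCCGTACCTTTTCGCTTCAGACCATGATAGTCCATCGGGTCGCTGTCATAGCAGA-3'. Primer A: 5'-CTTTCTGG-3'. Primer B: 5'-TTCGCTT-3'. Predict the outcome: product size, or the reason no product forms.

Primer A (CTTTCTGG) has reverse complement CCAGAAAG, which matches the top strand at positions 28–35; primer A anneals to the top strand there with its 3' end pointing upstream toward position 28.
Primer B (TTCGCTT) matches the top strand directly at positions 99–105; it anneals to the bottom strand with its 3' end pointing downstream toward position 105.
The 3' ends diverge (primer A extends toward position 1, primer B toward position 143), so the primers never converge on a shared product.

No product — the primers' 3' ends point away from each other.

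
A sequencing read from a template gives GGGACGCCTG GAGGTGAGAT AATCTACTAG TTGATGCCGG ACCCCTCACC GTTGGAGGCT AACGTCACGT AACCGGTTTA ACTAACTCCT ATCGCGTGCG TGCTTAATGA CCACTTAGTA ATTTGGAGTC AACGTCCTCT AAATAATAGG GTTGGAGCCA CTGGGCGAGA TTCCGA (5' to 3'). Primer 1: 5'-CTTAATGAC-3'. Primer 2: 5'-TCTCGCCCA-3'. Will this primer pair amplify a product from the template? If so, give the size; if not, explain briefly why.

Yes — a 68 bp product.

Primer 1 (CTTAATGAC) matches the top strand at positions 103–111; it acts as a forward primer.
Primer 2's reverse complement is TGGGCGAGA, matching the top strand at positions 162–170; it acts as a reverse primer.
The 3' ends face each other across positions 103–170, giving a 68 bp product.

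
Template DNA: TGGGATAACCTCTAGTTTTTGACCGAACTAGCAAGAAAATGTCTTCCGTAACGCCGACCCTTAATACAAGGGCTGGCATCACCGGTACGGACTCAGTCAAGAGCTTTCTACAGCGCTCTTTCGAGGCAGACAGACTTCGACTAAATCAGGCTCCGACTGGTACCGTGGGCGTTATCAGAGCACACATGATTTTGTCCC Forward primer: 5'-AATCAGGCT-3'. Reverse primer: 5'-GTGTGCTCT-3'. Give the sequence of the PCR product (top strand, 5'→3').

The forward primer matches the template at positions 144–152.
The reverse primer's reverse complement is AGAGCACAC, which matches the template at positions 177–185.
The product is the template from position 144 through 185 (42 bp).

5'-AATCAGGCTCCGACTGGTACCGTGGGCGTTATCAGAGCACAC-3'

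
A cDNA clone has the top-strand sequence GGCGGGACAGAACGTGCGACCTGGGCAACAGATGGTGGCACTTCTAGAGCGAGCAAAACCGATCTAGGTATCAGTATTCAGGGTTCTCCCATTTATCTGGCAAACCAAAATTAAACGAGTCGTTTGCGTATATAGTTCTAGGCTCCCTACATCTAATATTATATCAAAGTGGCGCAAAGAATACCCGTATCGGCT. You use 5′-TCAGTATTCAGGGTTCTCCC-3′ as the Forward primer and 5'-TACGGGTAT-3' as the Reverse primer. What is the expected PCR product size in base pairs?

Scanning the template, TCAGTATTCAGGGTTCTCCC occurs at positions 71–90; this primer anneals to the bottom strand there with its 3' end pointing downstream.
Taking the reverse complement of TACGGGTAT gives ATACCCGTA, found at positions 181–189 on the template; the primer anneals here to the top strand with its 3' end pointing upstream.
Amplicon spans positions 71–189: 119 bp.

119 bp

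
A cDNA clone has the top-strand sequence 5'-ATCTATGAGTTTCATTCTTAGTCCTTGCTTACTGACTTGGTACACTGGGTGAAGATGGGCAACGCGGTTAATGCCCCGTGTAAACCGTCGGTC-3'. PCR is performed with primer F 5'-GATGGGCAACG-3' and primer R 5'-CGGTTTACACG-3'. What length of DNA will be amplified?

34 bp

Forward primer GATGGGCAACG is found on the top strand at positions 54–64.
The reverse primer's reverse complement is CGTGTAAACCG, which matches the template at positions 77–87.
Amplicon spans positions 54–87: 34 bp.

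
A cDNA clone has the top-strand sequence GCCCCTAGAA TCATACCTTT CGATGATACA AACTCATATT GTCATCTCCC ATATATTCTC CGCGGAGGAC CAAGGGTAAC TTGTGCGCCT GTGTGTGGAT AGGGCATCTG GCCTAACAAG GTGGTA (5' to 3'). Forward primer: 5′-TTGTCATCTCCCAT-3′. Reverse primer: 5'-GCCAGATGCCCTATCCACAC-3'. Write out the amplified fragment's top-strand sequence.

Scanning the template, TTGTCATCTCCCAT occurs at positions 39–52; this primer anneals to the bottom strand there with its 3' end pointing downstream.
Taking the reverse complement of GCCAGATGCCCTATCCACAC gives GTGTGGATAGGGCATCTGGC, found at positions 93–112 on the template; the primer anneals here to the top strand with its 3' end pointing upstream.
The product is the template from position 39 through 112 (74 bp).

5'-TTGTCATCTCCCATATATTCTCCGCGGAGGACCAAGGGTAACTTGTGCGCCTGTGTGTGGATAGGGCATCTGGC-3'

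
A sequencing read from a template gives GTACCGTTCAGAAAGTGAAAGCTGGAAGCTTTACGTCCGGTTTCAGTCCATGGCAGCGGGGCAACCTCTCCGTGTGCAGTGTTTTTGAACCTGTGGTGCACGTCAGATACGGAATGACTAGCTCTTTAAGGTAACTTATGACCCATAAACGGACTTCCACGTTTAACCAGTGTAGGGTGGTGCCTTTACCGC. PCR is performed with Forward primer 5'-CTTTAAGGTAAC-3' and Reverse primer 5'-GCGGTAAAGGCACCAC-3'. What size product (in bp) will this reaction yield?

69 bp

The forward primer matches the template at positions 124–135.
The reverse primer's reverse complement is GTGGTGCCTTTACCGC, which matches the template at positions 177–192.
Product length = (reverse-primer end) − (forward-primer start) + 1 = 192 − 124 + 1 = 69 bp.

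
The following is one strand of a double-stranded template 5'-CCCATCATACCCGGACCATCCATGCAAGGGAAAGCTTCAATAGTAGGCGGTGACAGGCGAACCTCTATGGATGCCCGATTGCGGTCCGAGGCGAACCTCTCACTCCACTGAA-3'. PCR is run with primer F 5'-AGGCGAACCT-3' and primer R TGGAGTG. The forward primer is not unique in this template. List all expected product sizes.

The forward primer AGGCGAACCT matches the top strand at positions 55–64, 89–98.
The reverse primer's reverse complement is CACTCCA, matching at positions 101–107.
Each forward site pairs with the reverse site to give a product ending at position 107: sizes 53, 19 bp.

53 bp, 19 bp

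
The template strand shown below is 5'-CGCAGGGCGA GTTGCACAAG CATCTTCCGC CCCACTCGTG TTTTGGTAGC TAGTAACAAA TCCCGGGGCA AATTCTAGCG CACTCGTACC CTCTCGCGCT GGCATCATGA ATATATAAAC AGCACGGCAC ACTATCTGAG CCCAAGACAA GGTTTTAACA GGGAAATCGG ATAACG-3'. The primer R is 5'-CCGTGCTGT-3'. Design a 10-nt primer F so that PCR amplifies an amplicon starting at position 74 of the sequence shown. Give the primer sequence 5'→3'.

The reverse primer's reverse complement ACAGCACGG matches the template at positions 119–127; the product starts at position 74.
The forward primer is identical to the top strand over positions 74–83: TCTAGCGCAC.

5'-TCTAGCGCAC-3'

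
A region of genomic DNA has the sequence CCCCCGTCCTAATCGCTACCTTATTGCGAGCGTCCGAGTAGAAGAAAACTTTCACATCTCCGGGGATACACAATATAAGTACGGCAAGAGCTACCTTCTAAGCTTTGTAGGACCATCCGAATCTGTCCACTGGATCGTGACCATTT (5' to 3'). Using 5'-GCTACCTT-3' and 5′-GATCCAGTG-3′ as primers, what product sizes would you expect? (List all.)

The forward primer GCTACCTT matches the top strand at positions 15–22, 90–97.
The reverse primer's reverse complement is CACTGGATC, matching at positions 128–136.
Each forward site pairs with the reverse site to give a product ending at position 136: sizes 122, 47 bp.

122 bp, 47 bp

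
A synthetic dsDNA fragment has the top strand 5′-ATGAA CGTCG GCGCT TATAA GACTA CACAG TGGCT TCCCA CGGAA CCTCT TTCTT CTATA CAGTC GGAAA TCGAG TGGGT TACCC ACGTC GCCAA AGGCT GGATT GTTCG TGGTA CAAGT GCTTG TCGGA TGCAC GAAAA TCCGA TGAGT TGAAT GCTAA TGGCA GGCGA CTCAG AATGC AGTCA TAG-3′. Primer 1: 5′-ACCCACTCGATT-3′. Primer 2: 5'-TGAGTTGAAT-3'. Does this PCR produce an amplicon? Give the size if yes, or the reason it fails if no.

No product — the primers' 3' ends point away from each other.

Primer 1 (ACCCACTCGATT) has reverse complement AATCGAGTGGGT, which matches the top strand at positions 69–80; primer 1 anneals to the top strand there with its 3' end pointing upstream toward position 69.
Primer 2 (TGAGTTGAAT) matches the top strand directly at positions 146–155; it anneals to the bottom strand with its 3' end pointing downstream toward position 155.
The 3' ends diverge (primer 1 extends toward position 1, primer 2 toward position 188), so the primers never converge on a shared product.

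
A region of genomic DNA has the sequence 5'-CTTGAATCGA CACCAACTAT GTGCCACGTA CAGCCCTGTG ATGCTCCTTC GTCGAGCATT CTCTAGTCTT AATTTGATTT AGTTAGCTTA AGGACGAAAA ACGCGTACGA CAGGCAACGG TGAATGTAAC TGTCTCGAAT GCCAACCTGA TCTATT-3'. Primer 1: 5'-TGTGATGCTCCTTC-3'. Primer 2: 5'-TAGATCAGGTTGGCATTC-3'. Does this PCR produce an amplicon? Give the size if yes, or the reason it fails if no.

Yes — a 118 bp product.

Primer 1 (TGTGATGCTCCTTC) matches the top strand at positions 37–50; it acts as a forward primer.
Primer 2's reverse complement is GAATGCCAACCTGATCTA, matching the top strand at positions 137–154; it acts as a reverse primer.
The 3' ends face each other across positions 37–154, giving a 118 bp product.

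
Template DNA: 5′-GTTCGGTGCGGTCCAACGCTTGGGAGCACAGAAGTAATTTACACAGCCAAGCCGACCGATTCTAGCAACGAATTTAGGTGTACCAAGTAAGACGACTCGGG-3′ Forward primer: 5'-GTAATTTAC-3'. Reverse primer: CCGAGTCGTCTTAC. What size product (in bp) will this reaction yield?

67 bp

Scanning the template, GTAATTTAC occurs at positions 34–42; this primer anneals to the bottom strand there with its 3' end pointing downstream.
The reverse primer's reverse complement is GTAAGACGACTCGG, which matches the template at positions 87–100.
Product length = (reverse-primer end) − (forward-primer start) + 1 = 100 − 34 + 1 = 67 bp.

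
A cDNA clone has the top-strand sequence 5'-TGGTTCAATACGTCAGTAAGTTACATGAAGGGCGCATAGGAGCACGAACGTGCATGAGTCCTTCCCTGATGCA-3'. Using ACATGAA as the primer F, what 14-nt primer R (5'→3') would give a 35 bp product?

The forward primer binds at positions 23–29, so a 35 bp product ends at position 23 + 35 − 1 = 57.
The reverse primer anneals to the top strand over positions 44–57, i.e. to ACGAACGTGCATGA.
Its sequence written 5'→3' is the reverse complement: TCATGCACGTTCGT.

5'-TCATGCACGTTCGT-3'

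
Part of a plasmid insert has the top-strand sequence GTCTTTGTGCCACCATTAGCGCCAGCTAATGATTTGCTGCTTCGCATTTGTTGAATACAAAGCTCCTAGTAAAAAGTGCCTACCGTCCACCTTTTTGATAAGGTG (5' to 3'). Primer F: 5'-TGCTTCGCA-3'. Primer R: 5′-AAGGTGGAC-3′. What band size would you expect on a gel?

Forward primer TGCTTCGCA is found on the top strand at positions 38–46.
Reverse complement of the reverse primer: GTCCACCTT. This occurs on the top strand at positions 85–93.
Amplicon spans positions 38–93: 56 bp.

56 bp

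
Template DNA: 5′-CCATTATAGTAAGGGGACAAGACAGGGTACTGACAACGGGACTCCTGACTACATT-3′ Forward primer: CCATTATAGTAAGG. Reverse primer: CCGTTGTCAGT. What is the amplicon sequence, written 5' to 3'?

5'-CCATTATAGTAAGGGGACAAGACAGGGTACTGACAACGG-3'

Scanning the template, CCATTATAGTAAGG occurs at positions 1–14; this primer anneals to the bottom strand there with its 3' end pointing downstream.
The reverse primer's reverse complement is ACTGACAACGG, which matches the template at positions 29–39.
The product is the template from position 1 through 39 (39 bp).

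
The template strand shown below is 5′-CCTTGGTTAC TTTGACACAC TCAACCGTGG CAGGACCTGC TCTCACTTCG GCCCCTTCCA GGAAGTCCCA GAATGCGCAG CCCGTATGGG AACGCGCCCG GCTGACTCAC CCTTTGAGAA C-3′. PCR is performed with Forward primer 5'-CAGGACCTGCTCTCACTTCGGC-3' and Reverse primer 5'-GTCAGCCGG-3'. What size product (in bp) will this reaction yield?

76 bp

The forward primer matches the template at positions 31–52.
Reverse complement of the reverse primer: CCGGCTGAC. This occurs on the top strand at positions 98–106.
Amplicon spans positions 31–106: 76 bp.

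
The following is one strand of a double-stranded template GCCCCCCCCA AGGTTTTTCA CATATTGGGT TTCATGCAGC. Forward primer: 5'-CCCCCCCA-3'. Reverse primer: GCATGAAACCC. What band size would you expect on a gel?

35 bp

Forward primer CCCCCCCA is found on the top strand at positions 3–10.
Reverse complement of the reverse primer: GGGTTTCATGC. This occurs on the top strand at positions 27–37.
The product runs from position 3 to position 37, so its length is 37 − 3 + 1 = 35 bp.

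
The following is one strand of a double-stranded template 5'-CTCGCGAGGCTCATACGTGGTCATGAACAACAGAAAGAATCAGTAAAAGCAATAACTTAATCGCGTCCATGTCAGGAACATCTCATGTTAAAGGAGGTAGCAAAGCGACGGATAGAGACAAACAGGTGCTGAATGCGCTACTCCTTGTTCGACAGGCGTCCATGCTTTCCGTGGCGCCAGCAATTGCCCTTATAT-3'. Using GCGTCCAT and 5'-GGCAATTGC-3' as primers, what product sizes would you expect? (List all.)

126 bp, 33 bp

The forward primer GCGTCCAT matches the top strand at positions 63–70, 156–163.
The reverse primer's reverse complement is GCAATTGCC, matching at positions 180–188.
Each forward site pairs with the reverse site to give a product ending at position 188: sizes 126, 33 bp.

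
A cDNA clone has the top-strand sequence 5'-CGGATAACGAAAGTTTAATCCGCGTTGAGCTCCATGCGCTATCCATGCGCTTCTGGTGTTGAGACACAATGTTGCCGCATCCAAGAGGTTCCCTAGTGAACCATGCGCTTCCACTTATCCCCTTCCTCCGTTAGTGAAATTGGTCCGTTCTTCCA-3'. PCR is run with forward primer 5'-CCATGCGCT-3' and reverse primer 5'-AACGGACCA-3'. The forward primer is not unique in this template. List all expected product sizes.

118 bp, 107 bp, 49 bp

The forward primer CCATGCGCT matches the top strand at positions 32–40, 43–51, 101–109.
The reverse primer's reverse complement is TGGTCCGTT, matching at positions 141–149.
Each forward site pairs with the reverse site to give a product ending at position 149: sizes 118, 107, 49 bp.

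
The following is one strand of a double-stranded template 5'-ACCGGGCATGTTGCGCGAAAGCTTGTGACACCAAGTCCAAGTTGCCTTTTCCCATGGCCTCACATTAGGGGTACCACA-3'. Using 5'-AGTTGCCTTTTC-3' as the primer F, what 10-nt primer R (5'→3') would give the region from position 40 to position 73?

The product's 3' end on the top strand is position 73.
The reverse primer anneals to the top strand over positions 64–73, i.e. to ATTAGGGGTA.
Its sequence written 5'→3' is the reverse complement: TACCCCTAAT.

5'-TACCCCTAAT-3'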